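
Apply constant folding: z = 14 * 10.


14 * 10 = 140 at compile time
Optimized: z = 140


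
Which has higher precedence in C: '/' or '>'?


'/' is multiplicative (level 10); '>' is relational (level 7)
Higher level binds tighter
'/' has higher precedence than '>'


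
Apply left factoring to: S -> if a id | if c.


Common prefix: 'if'
Factored: S -> if S', S' -> a id | c


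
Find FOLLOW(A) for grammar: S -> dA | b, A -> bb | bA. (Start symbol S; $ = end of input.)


$ ∈ FOLLOW(S). For each A -> αBβ: add FIRST(β)\{ε} to FOLLOW(B); if β nullable, add FOLLOW(A).
FOLLOW(A) = {$}


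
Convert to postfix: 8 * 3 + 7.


Left to right (same or higher precedence on left)
Postfix: 8 3 * 7 +


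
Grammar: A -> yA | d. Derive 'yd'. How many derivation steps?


Derivation: A => yA => yd
Steps: 2


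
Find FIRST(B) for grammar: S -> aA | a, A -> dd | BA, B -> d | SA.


Per alternative of B: FIRST(d) = {d}; FIRST(SA) = {a}
FIRST(B) = {a, d}


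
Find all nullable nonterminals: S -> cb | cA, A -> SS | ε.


A nonterminal is nullable iff some alternative derives ε (directly, or every symbol in it is nullable)
Nullable: {A}


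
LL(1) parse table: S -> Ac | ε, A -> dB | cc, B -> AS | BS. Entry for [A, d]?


For [A, d]: 'd' ∈ FIRST(dB)
Entry: A -> dB


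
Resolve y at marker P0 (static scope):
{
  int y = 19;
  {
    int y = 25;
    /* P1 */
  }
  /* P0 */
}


y declared in the same block as P0
y = 19


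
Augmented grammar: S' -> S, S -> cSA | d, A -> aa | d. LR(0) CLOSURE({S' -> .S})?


Start: S' -> .S
For each item with dot before a nonterminal B, add B -> .γ for every B-production
Closure: [S' -> .S, S -> .cSA, S -> .d]


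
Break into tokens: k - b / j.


Scan left to right, longest-match per lexeme
Tokens: ID(k), OP(-), ID(b), OP(/), ID(j)


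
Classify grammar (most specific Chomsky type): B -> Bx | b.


Left-linear: every RHS is a terminal or one nonterminal followed by a terminal
Classification: Type 3 (Regular)


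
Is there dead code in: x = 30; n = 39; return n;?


x is assigned but never read
Dead: 'x = 30'


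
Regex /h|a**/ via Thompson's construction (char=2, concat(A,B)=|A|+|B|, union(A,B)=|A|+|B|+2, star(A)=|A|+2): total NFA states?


Syntax tree has 2 char leaf(s), 1 union(s), 2 star(s)
chars contribute 2×2 = 4; each union adds +2; each star adds +2
Total: 4 + 2 + 4 = 10 states


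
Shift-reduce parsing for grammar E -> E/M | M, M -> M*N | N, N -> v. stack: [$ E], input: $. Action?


start symbol E on stack, input exhausted
Action: accept


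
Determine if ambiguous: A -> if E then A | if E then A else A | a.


dangling else: 'if E then if E then a else a' parses two ways
Ambiguous


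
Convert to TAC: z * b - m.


Break into single-operator statements:
t1 = z * b
t2 = t1 - m


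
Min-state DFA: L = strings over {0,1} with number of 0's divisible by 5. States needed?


Track (count of 0) mod 5: states 0..4, accept at 0
Minimal DFA: 5 states


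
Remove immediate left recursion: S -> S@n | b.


Left-recursive alternatives: S@n; non-recursive: b
Introduce S': S -> bS', S' -> @nS' | ε


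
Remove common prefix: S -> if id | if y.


Common prefix: 'if'
Factored: S -> if S', S' -> id | y


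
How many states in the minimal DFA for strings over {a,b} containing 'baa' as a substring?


KMP-style automaton: 3 progress states + 1 absorbing accept = 4
Minimal DFA: 4 states


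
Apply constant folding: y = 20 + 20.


20 + 20 = 40 at compile time
Optimized: y = 40


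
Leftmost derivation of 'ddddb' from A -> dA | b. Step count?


Derivation: A => dA => ddA => dddA => ddddA => ddddb
Steps: 5


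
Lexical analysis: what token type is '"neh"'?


Pattern: double-quoted sequence
Type: STRING_LITERAL


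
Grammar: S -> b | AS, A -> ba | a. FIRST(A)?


Per alternative of A: FIRST(ba) = {b}; FIRST(a) = {a}
FIRST(A) = {a, b}


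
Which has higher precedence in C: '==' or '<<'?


'<<' is shift (level 8); '==' is equality (level 6)
Higher level binds tighter
'<<' has higher precedence than '=='


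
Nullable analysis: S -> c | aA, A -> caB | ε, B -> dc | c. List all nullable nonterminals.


A nonterminal is nullable iff some alternative derives ε (directly, or every symbol in it is nullable)
Nullable: {A}


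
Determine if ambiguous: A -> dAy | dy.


balanced d^n…y^n: each string has a unique parse
Unambiguous


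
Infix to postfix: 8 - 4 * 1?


* has higher precedence, evaluate 4*1 first
Postfix: 8 4 1 * -


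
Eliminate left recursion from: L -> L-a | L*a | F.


Left-recursive alternatives: L-a, L*a; non-recursive: F
Introduce L': L -> FL', L' -> -aL' | *aL' | ε


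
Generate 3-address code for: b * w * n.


Break into single-operator statements:
t1 = b * w
t2 = t1 * n


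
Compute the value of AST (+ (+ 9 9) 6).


Evaluate inner: (+ 9 9) = 18
Evaluate root: (+ 18 6) = 24
Result: 24


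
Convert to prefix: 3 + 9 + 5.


left-to-right (same/higher precedence on left): tree is (+ (+ 3 9) 5)
Prefix: + + 3 9 5


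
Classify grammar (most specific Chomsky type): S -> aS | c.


Right-linear: every RHS is a terminal or a terminal followed by one nonterminal
Classification: Type 3 (Regular)


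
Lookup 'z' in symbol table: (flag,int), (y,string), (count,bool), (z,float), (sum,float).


Lookup 'z' → type float


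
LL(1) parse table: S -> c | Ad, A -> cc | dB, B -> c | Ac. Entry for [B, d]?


For [B, d]: 'd' ∈ FIRST(Ac)
Entry: B -> Ac


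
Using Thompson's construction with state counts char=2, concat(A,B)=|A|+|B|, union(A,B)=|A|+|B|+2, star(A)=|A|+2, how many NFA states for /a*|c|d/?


Syntax tree has 3 char leaf(s), 2 union(s), 1 star(s)
chars contribute 3×2 = 6; each union adds +2; each star adds +2
Total: 6 + 4 + 2 = 12 states


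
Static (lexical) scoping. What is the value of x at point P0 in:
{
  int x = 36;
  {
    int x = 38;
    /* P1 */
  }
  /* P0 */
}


x declared in the same block as P0
x = 36


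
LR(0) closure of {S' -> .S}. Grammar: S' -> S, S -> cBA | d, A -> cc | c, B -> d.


Start: S' -> .S
For each item with dot before a nonterminal B, add B -> .γ for every B-production
Closure: [S' -> .S, S -> .cBA, S -> .d]


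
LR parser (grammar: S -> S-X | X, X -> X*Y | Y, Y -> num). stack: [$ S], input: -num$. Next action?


shift '-' to continue S -> S-X
Action: shift


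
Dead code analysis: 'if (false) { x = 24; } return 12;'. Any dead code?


condition is constant false, so the whole block is unreachable
Dead: 'if (false) { x = 24; }'


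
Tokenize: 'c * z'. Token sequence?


Scan left to right, longest-match per lexeme
Tokens: ID(c), OP(*), ID(z)


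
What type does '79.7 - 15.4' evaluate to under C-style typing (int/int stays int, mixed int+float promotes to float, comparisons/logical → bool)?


Operand types: float - float
Rule: mixed int/float promotes to float; int/int stays int
Result type: float


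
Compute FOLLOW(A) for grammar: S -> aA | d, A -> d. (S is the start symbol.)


$ ∈ FOLLOW(S). For each A -> αBβ: add FIRST(β)\{ε} to FOLLOW(B); if β nullable, add FOLLOW(A).
FOLLOW(A) = {$}


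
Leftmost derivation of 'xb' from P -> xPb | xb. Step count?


Derivation: P => xb
Steps: 1


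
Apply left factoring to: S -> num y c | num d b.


Common prefix: 'num'
Factored: S -> num S', S' -> y c | d b


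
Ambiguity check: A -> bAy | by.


balanced b^n…y^n: each string has a unique parse
Unambiguous


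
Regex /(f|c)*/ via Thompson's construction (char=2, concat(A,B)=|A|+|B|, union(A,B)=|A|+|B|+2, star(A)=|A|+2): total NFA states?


Syntax tree has 2 char leaf(s), 1 union(s), 1 star(s)
chars contribute 2×2 = 4; each union adds +2; each star adds +2
Total: 4 + 2 + 2 = 8 states


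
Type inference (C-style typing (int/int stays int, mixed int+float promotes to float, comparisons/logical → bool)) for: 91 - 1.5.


Operand types: int - float
Rule: mixed int/float promotes to float; int/int stays int
Result type: float


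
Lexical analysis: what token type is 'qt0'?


Pattern: letter/underscore followed by alphanumerics, not a keyword
Type: IDENTIFIER


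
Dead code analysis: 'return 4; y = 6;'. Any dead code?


statement follows a return and is unreachable
Dead: 'y = 6'


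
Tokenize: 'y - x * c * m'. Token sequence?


Scan left to right, longest-match per lexeme
Tokens: ID(y), OP(-), ID(x), OP(*), ID(c), OP(*), ID(m)


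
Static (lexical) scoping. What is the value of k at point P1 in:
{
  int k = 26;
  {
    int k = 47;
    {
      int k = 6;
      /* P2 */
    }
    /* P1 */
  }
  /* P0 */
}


k declared in the same block as P1
k = 47


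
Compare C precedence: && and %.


'%' is multiplicative (level 10); '&&' is logical AND (level 2)
Higher level binds tighter
'%' has higher precedence than '&&'


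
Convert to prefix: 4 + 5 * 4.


'*' binds tighter: tree is (+ 4 (* 5 4))
Prefix: + 4 * 5 4


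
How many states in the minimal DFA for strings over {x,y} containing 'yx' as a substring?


KMP-style automaton: 2 progress states + 1 absorbing accept = 3
Minimal DFA: 3 states


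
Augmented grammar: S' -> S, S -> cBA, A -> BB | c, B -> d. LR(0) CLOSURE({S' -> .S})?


Start: S' -> .S
For each item with dot before a nonterminal B, add B -> .γ for every B-production
Closure: [S' -> .S, S -> .cBA]


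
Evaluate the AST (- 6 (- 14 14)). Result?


Evaluate inner: (- 14 14) = 0
Evaluate root: (- 6 0) = 6
Result: 6


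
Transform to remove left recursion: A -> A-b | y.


Left-recursive alternatives: A-b; non-recursive: y
Introduce A': A -> yA', A' -> -bA' | ε


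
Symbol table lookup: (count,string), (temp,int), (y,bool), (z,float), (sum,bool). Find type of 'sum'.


Lookup 'sum' → type bool


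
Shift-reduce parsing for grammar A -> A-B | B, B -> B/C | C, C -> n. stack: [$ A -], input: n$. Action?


no handle ('A-' is not any RHS); shift 'n'
Action: shift


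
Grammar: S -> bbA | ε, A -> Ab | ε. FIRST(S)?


Per alternative of S: FIRST(bbA) = {b}; FIRST(ε) = {ε}
FIRST(S) = {b, ε}


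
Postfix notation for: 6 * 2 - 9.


Left to right (same or higher precedence on left)
Postfix: 6 2 * 9 -


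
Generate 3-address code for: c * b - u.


Break into single-operator statements:
t1 = c * b
t2 = t1 - u


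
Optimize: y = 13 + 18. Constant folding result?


13 + 18 = 31 at compile time
Optimized: y = 31


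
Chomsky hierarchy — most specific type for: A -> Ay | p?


Left-linear: every RHS is a terminal or one nonterminal followed by a terminal
Classification: Type 3 (Regular)


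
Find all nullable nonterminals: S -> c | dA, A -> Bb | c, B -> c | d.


A nonterminal is nullable iff some alternative derives ε (directly, or every symbol in it is nullable)
Nullable: {}


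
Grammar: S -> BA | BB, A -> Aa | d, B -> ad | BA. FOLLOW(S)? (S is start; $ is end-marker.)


$ ∈ FOLLOW(S). For each A -> αBβ: add FIRST(β)\{ε} to FOLLOW(B); if β nullable, add FOLLOW(A).
FOLLOW(S) = {$}


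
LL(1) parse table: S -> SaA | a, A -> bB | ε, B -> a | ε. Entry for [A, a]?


For [A, a]: ε is nullable and 'a' ∈ FOLLOW(A)
Entry: A -> ε


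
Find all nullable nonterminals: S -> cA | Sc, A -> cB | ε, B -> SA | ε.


A nonterminal is nullable iff some alternative derives ε (directly, or every symbol in it is nullable)
Nullable: {A, B}


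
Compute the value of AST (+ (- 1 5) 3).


Evaluate inner: (- 1 5) = -4
Evaluate root: (+ -4 3) = -1
Result: -1


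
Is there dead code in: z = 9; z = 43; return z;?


first assignment to z is overwritten before any read
Dead: 'z = 9'


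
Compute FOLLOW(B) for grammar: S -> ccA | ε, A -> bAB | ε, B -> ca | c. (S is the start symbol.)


$ ∈ FOLLOW(S). For each A -> αBβ: add FIRST(β)\{ε} to FOLLOW(B); if β nullable, add FOLLOW(A).
FOLLOW(B) = {$, c}


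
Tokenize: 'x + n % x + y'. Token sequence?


Scan left to right, longest-match per lexeme
Tokens: ID(x), OP(+), ID(n), OP(%), ID(x), OP(+), ID(y)


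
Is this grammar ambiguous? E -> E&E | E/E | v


'v&v/v' has two parse trees (no precedence encoded between & and /)
Ambiguous


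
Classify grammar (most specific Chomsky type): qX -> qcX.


LHS has context (more than one symbol) and |LHS| ≤ |RHS|
Classification: Type 1 (Context-Sensitive)


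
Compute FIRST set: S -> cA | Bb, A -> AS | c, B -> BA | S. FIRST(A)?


Per alternative of A: FIRST(AS) = {c}; FIRST(c) = {c}
FIRST(A) = {c}


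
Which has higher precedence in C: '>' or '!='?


'>' is relational (level 7); '!=' is equality (level 6)
Higher level binds tighter
'>' has higher precedence than '!='


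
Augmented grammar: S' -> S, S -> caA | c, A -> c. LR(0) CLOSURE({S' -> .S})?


Start: S' -> .S
For each item with dot before a nonterminal B, add B -> .γ for every B-production
Closure: [S' -> .S, S -> .caA, S -> .c]


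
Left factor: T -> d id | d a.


Common prefix: 'd'
Factored: T -> d T', T' -> id | a


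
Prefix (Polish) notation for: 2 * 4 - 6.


left-to-right (same/higher precedence on left): tree is (- (* 2 4) 6)
Prefix: - * 2 4 6


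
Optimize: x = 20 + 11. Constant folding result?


20 + 11 = 31 at compile time
Optimized: x = 31


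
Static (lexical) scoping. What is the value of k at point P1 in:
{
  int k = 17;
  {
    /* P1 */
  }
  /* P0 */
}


P1's block does not declare k; resolves to the enclosing declaration at depth 0
k = 17


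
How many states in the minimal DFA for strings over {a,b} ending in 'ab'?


Track the longest suffix of input matching a prefix of 'ab': 3 classes (prefixes of length 0..2)
Minimal DFA: 3 states


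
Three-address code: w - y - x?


Break into single-operator statements:
t1 = w - y
t2 = t1 - x


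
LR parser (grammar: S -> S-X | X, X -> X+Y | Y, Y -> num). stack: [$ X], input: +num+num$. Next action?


shift '+' to continue X -> X+Y
Action: shift


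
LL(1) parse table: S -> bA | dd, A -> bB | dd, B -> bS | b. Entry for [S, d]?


For [S, d]: 'd' ∈ FIRST(dd)
Entry: S -> dd


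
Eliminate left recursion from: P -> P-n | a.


Left-recursive alternatives: P-n; non-recursive: a
Introduce P': P -> aP', P' -> -nP' | ε


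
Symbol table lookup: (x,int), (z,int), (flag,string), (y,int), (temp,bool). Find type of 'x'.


Lookup 'x' → type int


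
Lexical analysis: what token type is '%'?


Pattern: operator symbol
Type: OPERATOR


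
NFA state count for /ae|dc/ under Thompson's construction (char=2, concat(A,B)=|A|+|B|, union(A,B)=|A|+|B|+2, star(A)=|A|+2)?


Syntax tree has 4 char leaf(s), 1 union(s), 0 star(s)
chars contribute 4×2 = 8; each union adds +2; each star adds +2
Total: 8 + 2 + 0 = 10 states


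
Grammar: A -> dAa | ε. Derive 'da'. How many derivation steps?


Derivation: A => dAa => da
Steps: 2


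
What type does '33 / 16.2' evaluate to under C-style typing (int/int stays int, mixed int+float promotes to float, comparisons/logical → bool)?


Operand types: int / float
Rule: mixed int/float promotes to float; int/int stays int
Result type: float


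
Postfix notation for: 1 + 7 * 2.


* has higher precedence, evaluate 7*2 first
Postfix: 1 7 2 * +


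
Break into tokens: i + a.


Scan left to right, longest-match per lexeme
Tokens: ID(i), OP(+), ID(a)


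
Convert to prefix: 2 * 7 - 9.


left-to-right (same/higher precedence on left): tree is (- (* 2 7) 9)
Prefix: - * 2 7 9


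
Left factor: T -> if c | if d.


Common prefix: 'if'
Factored: T -> if T', T' -> c | d


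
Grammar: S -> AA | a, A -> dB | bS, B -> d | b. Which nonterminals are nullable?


A nonterminal is nullable iff some alternative derives ε (directly, or every symbol in it is nullable)
Nullable: {}


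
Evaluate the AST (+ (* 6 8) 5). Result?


Evaluate inner: (* 6 8) = 48
Evaluate root: (+ 48 5) = 53
Result: 53


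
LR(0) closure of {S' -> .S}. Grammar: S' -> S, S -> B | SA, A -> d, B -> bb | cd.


Start: S' -> .S
For each item with dot before a nonterminal B, add B -> .γ for every B-production
Closure: [S' -> .S, S -> .B, S -> .SA, B -> .bb, B -> .cd]


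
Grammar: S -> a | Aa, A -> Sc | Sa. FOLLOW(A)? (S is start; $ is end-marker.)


$ ∈ FOLLOW(S). For each A -> αBβ: add FIRST(β)\{ε} to FOLLOW(B); if β nullable, add FOLLOW(A).
FOLLOW(A) = {a}


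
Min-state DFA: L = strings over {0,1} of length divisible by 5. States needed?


Track length mod 5: states 0..4, accept at 0
Minimal DFA: 5 states


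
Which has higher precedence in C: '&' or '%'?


'%' is multiplicative (level 10); '&' is bitwise AND (level 5)
Higher level binds tighter
'%' has higher precedence than '&'


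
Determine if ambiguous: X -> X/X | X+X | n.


'n/n+n' has two parse trees (no precedence encoded between / and +)
Ambiguous


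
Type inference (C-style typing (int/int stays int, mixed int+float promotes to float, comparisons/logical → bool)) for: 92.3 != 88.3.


Operand types: float != float
Rule: comparison yields bool
Result type: bool


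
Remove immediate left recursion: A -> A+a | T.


Left-recursive alternatives: A+a; non-recursive: T
Introduce A': A -> TA', A' -> +aA' | ε


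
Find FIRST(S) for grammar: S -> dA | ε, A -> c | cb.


Per alternative of S: FIRST(dA) = {d}; FIRST(ε) = {ε}
FIRST(S) = {d, ε}


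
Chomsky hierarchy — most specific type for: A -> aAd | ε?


Single nonterminal LHS, but a^n d^n is not regular
Classification: Type 2 (Context-Free)


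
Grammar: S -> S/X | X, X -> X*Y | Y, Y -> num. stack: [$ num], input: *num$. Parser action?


'num' on top is the handle for Y -> num
Action: reduce (Y -> num)


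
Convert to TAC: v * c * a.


Break into single-operator statements:
t1 = v * c
t2 = t1 * a


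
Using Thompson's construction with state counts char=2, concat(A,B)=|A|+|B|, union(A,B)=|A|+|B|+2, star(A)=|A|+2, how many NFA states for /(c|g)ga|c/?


Syntax tree has 5 char leaf(s), 2 union(s), 0 star(s)
chars contribute 5×2 = 10; each union adds +2; each star adds +2
Total: 10 + 4 + 0 = 14 states


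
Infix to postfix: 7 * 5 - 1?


Left to right (same or higher precedence on left)
Postfix: 7 5 * 1 -


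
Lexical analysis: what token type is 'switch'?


Pattern: reserved word
Type: KEYWORD


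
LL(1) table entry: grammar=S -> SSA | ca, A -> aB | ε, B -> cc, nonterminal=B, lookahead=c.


For [B, c]: 'c' ∈ FIRST(cc)
Entry: B -> cc


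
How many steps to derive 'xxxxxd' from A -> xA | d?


Derivation: A => xA => xxA => xxxA => xxxxA => xxxxxA => xxxxxd
Steps: 6


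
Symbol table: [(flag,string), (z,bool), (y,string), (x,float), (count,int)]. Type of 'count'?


Lookup 'count' → type int


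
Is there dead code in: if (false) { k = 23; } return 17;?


condition is constant false, so the whole block is unreachable
Dead: 'if (false) { k = 23; }'


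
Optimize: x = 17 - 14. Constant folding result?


17 - 14 = 3 at compile time
Optimized: x = 3


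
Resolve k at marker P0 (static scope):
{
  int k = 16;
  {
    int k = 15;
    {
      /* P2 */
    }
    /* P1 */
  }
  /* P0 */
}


k declared in the same block as P0
k = 16


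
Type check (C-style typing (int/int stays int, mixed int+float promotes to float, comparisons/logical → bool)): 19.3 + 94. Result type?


Operand types: float + int
Rule: mixed int/float promotes to float; int/int stays int
Result type: float


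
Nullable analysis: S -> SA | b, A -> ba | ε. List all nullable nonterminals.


A nonterminal is nullable iff some alternative derives ε (directly, or every symbol in it is nullable)
Nullable: {A}


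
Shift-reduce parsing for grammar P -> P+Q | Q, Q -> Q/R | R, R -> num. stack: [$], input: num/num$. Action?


no handle on stack; shift 'num'
Action: shift


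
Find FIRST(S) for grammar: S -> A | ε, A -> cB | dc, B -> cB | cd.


Per alternative of S: FIRST(A) = {c, d}; FIRST(ε) = {ε}
FIRST(S) = {c, d, ε}


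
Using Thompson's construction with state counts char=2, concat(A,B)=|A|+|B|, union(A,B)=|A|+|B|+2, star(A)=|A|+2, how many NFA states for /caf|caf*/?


Syntax tree has 6 char leaf(s), 1 union(s), 1 star(s)
chars contribute 6×2 = 12; each union adds +2; each star adds +2
Total: 12 + 2 + 2 = 16 states


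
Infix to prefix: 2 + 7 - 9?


left-to-right (same/higher precedence on left): tree is (- (+ 2 7) 9)
Prefix: - + 2 7 9


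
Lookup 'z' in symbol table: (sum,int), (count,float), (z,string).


Lookup 'z' → type string


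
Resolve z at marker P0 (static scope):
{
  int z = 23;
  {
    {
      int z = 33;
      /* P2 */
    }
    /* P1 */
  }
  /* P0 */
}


z declared in the same block as P0
z = 23


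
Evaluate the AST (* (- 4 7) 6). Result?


Evaluate inner: (- 4 7) = -3
Evaluate root: (* -3 6) = -18
Result: -18


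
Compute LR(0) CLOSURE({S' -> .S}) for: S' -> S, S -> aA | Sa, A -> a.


Start: S' -> .S
For each item with dot before a nonterminal B, add B -> .γ for every B-production
Closure: [S' -> .S, S -> .aA, S -> .Sa]


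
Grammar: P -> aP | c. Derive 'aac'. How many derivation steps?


Derivation: P => aP => aaP => aac
Steps: 3


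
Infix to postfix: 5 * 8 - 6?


Left to right (same or higher precedence on left)
Postfix: 5 8 * 6 -


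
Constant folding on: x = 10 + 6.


10 + 6 = 16 at compile time
Optimized: x = 16


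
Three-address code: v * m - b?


Break into single-operator statements:
t1 = v * m
t2 = t1 - b


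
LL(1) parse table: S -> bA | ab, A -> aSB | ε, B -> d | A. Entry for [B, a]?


For [B, a]: 'a' ∈ FIRST(A)
Entry: B -> A


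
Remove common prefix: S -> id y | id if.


Common prefix: 'id'
Factored: S -> id S', S' -> y | if


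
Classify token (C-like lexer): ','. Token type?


Pattern: delimiter/punctuation
Type: PUNCTUATION


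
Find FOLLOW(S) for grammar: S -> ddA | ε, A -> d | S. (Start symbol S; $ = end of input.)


$ ∈ FOLLOW(S). For each A -> αBβ: add FIRST(β)\{ε} to FOLLOW(B); if β nullable, add FOLLOW(A).
FOLLOW(S) = {$}


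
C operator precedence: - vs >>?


'-' is additive (level 9); '>>' is shift (level 8)
Higher level binds tighter
'-' has higher precedence than '>>'


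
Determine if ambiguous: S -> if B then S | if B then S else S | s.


dangling else: 'if B then if B then s else s' parses two ways
Ambiguous


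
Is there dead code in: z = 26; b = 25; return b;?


z is assigned but never read
Dead: 'z = 26'


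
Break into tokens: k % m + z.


Scan left to right, longest-match per lexeme
Tokens: ID(k), OP(%), ID(m), OP(+), ID(z)


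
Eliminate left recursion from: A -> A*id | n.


Left-recursive alternatives: A*id; non-recursive: n
Introduce A': A -> nA', A' -> *idA' | ε


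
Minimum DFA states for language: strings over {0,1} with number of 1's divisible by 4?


Track (count of 1) mod 4: states 0..3, accept at 0
Minimal DFA: 4 states


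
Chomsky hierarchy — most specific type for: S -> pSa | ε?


Single nonterminal LHS, but p^n a^n is not regular
Classification: Type 2 (Context-Free)


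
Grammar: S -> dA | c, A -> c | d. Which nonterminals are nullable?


A nonterminal is nullable iff some alternative derives ε (directly, or every symbol in it is nullable)
Nullable: {}


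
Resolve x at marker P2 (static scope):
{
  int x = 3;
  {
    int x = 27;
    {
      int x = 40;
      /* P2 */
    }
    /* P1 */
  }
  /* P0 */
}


x declared in the same block as P2
x = 40


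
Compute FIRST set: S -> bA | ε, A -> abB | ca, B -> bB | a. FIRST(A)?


Per alternative of A: FIRST(abB) = {a}; FIRST(ca) = {c}
FIRST(A) = {a, c}


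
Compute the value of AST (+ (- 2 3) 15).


Evaluate inner: (- 2 3) = -1
Evaluate root: (+ -1 15) = 14
Result: 14


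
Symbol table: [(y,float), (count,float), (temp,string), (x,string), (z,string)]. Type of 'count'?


Lookup 'count' → type float


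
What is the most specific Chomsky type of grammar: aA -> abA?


LHS has context (more than one symbol) and |LHS| ≤ |RHS|
Classification: Type 1 (Context-Sensitive)


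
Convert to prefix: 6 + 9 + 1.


left-to-right (same/higher precedence on left): tree is (+ (+ 6 9) 1)
Prefix: + + 6 9 1


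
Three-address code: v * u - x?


Break into single-operator statements:
t1 = v * u
t2 = t1 - x


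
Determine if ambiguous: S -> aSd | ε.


balanced a^n…d^n: each string has a unique parse
Unambiguous


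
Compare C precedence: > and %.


'%' is multiplicative (level 10); '>' is relational (level 7)
Higher level binds tighter
'%' has higher precedence than '>'


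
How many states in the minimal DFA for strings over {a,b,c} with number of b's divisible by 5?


Track (count of b) mod 5: states 0..4, accept at 0
Minimal DFA: 5 states


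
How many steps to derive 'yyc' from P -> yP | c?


Derivation: P => yP => yyP => yyc
Steps: 3


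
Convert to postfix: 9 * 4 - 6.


Left to right (same or higher precedence on left)
Postfix: 9 4 * 6 -


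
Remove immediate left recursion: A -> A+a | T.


Left-recursive alternatives: A+a; non-recursive: T
Introduce A': A -> TA', A' -> +aA' | ε


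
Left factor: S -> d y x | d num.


Common prefix: 'd'
Factored: S -> d S', S' -> y x | num


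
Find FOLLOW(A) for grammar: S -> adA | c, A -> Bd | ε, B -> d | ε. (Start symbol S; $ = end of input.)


$ ∈ FOLLOW(S). For each A -> αBβ: add FIRST(β)\{ε} to FOLLOW(B); if β nullable, add FOLLOW(A).
FOLLOW(A) = {$}


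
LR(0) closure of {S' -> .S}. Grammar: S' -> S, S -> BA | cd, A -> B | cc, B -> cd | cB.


Start: S' -> .S
For each item with dot before a nonterminal B, add B -> .γ for every B-production
Closure: [S' -> .S, S -> .BA, S -> .cd, B -> .cd, B -> .cB]


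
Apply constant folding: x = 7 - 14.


7 - 14 = -7 at compile time
Optimized: x = -7


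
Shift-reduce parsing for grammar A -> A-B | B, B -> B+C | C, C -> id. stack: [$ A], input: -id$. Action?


shift '-' to continue A -> A-B
Action: shift


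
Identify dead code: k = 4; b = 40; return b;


k is assigned but never read
Dead: 'k = 4'


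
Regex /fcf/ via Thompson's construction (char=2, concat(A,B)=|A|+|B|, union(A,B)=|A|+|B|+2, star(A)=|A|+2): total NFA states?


Syntax tree has 3 char leaf(s), 0 union(s), 0 star(s)
chars contribute 3×2 = 6; each union adds +2; each star adds +2
Total: 6 + 0 + 0 = 6 states


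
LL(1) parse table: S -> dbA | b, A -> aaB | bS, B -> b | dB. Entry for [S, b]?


For [S, b]: 'b' ∈ FIRST(b)
Entry: S -> b


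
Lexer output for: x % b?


Scan left to right, longest-match per lexeme
Tokens: ID(x), OP(%), ID(b)


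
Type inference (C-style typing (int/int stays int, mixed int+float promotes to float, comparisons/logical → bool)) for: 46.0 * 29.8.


Operand types: float * float
Rule: mixed int/float promotes to float; int/int stays int
Result type: float


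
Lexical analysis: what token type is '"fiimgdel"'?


Pattern: double-quoted sequence
Type: STRING_LITERAL


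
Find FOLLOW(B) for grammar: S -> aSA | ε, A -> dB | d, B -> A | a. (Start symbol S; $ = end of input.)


$ ∈ FOLLOW(S). For each A -> αBβ: add FIRST(β)\{ε} to FOLLOW(B); if β nullable, add FOLLOW(A).
FOLLOW(B) = {$, d}


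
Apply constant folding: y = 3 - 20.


3 - 20 = -17 at compile time
Optimized: y = -17


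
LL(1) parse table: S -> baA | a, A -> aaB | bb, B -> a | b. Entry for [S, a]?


For [S, a]: 'a' ∈ FIRST(a)
Entry: S -> a


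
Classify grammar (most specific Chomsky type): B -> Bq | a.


Left-linear: every RHS is a terminal or one nonterminal followed by a terminal
Classification: Type 3 (Regular)


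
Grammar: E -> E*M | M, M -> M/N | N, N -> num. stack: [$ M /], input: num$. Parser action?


no handle; shift 'num'
Action: shift


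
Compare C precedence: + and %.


'%' is multiplicative (level 10); '+' is additive (level 9)
Higher level binds tighter
'%' has higher precedence than '+'


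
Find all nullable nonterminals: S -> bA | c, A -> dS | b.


A nonterminal is nullable iff some alternative derives ε (directly, or every symbol in it is nullable)
Nullable: {}


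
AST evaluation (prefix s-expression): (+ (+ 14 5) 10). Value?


Evaluate inner: (+ 14 5) = 19
Evaluate root: (+ 19 10) = 29
Result: 29


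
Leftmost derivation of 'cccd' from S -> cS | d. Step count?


Derivation: S => cS => ccS => cccS => cccd
Steps: 4


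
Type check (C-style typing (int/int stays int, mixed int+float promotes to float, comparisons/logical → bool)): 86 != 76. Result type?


Operand types: int != int
Rule: comparison yields bool
Result type: bool


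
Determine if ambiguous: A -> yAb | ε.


balanced y^n…b^n: each string has a unique parse
Unambiguous


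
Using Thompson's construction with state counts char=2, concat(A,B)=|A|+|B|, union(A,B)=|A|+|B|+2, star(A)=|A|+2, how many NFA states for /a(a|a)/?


Syntax tree has 3 char leaf(s), 1 union(s), 0 star(s)
chars contribute 3×2 = 6; each union adds +2; each star adds +2
Total: 6 + 2 + 0 = 8 states


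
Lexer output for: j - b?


Scan left to right, longest-match per lexeme
Tokens: ID(j), OP(-), ID(b)


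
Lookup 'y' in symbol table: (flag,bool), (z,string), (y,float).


Lookup 'y' → type float


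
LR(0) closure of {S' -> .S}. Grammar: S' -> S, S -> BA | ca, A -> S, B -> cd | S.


Start: S' -> .S
For each item with dot before a nonterminal B, add B -> .γ for every B-production
Closure: [S' -> .S, S -> .BA, S -> .ca, B -> .cd, B -> .S]


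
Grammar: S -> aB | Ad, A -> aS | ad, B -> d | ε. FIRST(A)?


Per alternative of A: FIRST(aS) = {a}; FIRST(ad) = {a}
FIRST(A) = {a}


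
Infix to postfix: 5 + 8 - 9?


Left to right (same or higher precedence on left)
Postfix: 5 8 + 9 -


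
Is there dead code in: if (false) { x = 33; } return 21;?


condition is constant false, so the whole block is unreachable
Dead: 'if (false) { x = 33; }'


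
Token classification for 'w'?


Pattern: letter/underscore followed by alphanumerics, not a keyword
Type: IDENTIFIER


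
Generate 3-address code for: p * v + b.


Break into single-operator statements:
t1 = p * v
t2 = t1 + b


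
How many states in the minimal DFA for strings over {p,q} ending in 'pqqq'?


Track the longest suffix of input matching a prefix of 'pqqq': 5 classes (prefixes of length 0..4)
Minimal DFA: 5 states


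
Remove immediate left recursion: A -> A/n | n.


Left-recursive alternatives: A/n; non-recursive: n
Introduce A': A -> nA', A' -> /nA' | ε


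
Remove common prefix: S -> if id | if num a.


Common prefix: 'if'
Factored: S -> if S', S' -> id | num a


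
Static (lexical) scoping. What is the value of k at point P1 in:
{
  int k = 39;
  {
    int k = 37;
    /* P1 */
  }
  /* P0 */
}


k declared in the same block as P1
k = 37


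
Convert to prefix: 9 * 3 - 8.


left-to-right (same/higher precedence on left): tree is (- (* 9 3) 8)
Prefix: - * 9 3 8


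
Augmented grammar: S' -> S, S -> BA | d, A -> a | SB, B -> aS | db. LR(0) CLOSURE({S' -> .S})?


Start: S' -> .S
For each item with dot before a nonterminal B, add B -> .γ for every B-production
Closure: [S' -> .S, S -> .BA, S -> .d, B -> .aS, B -> .db]


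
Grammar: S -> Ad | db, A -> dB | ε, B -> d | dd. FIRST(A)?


Per alternative of A: FIRST(dB) = {d}; FIRST(ε) = {ε}
FIRST(A) = {d, ε}


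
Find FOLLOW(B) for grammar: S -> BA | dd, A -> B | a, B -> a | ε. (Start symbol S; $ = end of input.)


$ ∈ FOLLOW(S). For each A -> αBβ: add FIRST(β)\{ε} to FOLLOW(B); if β nullable, add FOLLOW(A).
FOLLOW(B) = {$, a}


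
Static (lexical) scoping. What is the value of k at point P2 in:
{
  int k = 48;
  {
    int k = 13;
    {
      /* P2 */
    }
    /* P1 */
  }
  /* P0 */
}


P2's block does not declare k; resolves to the enclosing declaration at depth 1
k = 13


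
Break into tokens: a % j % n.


Scan left to right, longest-match per lexeme
Tokens: ID(a), OP(%), ID(j), OP(%), ID(n)


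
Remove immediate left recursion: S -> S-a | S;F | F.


Left-recursive alternatives: S-a, S;F; non-recursive: F
Introduce S': S -> FS', S' -> -aS' | ;FS' | ε


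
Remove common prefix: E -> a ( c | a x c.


Common prefix: 'a'
Factored: E -> a E', E' -> ( c | x c


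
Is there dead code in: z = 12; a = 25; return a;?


z is assigned but never read
Dead: 'z = 12'


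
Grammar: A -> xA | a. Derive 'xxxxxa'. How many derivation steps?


Derivation: A => xA => xxA => xxxA => xxxxA => xxxxxA => xxxxxa
Steps: 6


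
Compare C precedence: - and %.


'%' is multiplicative (level 10); '-' is additive (level 9)
Higher level binds tighter
'%' has higher precedence than '-'


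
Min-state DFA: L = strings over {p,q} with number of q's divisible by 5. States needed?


Track (count of q) mod 5: states 0..4, accept at 0
Minimal DFA: 5 states


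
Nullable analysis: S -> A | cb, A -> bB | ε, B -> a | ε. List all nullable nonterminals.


A nonterminal is nullable iff some alternative derives ε (directly, or every symbol in it is nullable)
Nullable: {A, B, S}


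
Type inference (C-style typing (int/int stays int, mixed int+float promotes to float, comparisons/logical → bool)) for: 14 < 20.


Operand types: int < int
Rule: comparison yields bool
Result type: bool


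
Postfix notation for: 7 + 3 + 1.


Left to right (same or higher precedence on left)
Postfix: 7 3 + 1 +


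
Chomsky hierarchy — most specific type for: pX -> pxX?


LHS has context (more than one symbol) and |LHS| ≤ |RHS|
Classification: Type 1 (Context-Sensitive)


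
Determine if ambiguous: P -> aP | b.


right-linear, alternatives start with distinct terminals 'a' vs 'b': unique leftmost derivation
Unambiguous


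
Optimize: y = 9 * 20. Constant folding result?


9 * 20 = 180 at compile time
Optimized: y = 180


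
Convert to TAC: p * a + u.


Break into single-operator statements:
t1 = p * a
t2 = t1 + u


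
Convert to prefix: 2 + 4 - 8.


left-to-right (same/higher precedence on left): tree is (- (+ 2 4) 8)
Prefix: - + 2 4 8


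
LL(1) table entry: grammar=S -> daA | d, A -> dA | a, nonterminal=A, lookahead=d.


For [A, d]: 'd' ∈ FIRST(dA)
Entry: A -> dA


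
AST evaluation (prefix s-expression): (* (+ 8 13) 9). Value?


Evaluate inner: (+ 8 13) = 21
Evaluate root: (* 21 9) = 189
Result: 189


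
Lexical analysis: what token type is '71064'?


Pattern: digits only
Type: INTEGER_LITERAL


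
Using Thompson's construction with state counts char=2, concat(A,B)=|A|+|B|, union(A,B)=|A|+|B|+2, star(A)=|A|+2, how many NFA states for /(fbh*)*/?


Syntax tree has 3 char leaf(s), 0 union(s), 2 star(s)
chars contribute 3×2 = 6; each union adds +2; each star adds +2
Total: 6 + 0 + 4 = 10 states


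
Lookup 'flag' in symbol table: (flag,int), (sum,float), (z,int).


Lookup 'flag' → type int


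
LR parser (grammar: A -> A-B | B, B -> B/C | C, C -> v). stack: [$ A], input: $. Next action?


start symbol A on stack, input exhausted
Action: accept


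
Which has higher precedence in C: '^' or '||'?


'^' is bitwise XOR (level 4); '||' is logical OR (level 1)
Higher level binds tighter
'^' has higher precedence than '||'


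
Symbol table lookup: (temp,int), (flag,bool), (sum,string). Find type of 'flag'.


Lookup 'flag' → type bool


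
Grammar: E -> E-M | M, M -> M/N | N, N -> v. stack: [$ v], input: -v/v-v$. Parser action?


'v' on top is the handle for N -> v
Action: reduce (N -> v)


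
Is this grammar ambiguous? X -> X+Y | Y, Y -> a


precedence layered via separate nonterminal Y: deterministic
Unambiguous


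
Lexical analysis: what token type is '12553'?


Pattern: digits only
Type: INTEGER_LITERAL


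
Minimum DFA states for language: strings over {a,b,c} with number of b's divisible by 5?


Track (count of b) mod 5: states 0..4, accept at 0
Minimal DFA: 5 states


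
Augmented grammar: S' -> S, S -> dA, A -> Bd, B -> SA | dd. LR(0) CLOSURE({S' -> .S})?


Start: S' -> .S
For each item with dot before a nonterminal B, add B -> .γ for every B-production
Closure: [S' -> .S, S -> .dA]


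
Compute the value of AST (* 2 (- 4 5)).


Evaluate inner: (- 4 5) = -1
Evaluate root: (* 2 -1) = -2
Result: -2


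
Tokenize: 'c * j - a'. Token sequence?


Scan left to right, longest-match per lexeme
Tokens: ID(c), OP(*), ID(j), OP(-), ID(a)


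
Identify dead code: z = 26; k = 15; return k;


z is assigned but never read
Dead: 'z = 26'


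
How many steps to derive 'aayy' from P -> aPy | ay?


Derivation: P => aPy => aayy
Steps: 2


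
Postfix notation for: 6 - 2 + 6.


Left to right (same or higher precedence on left)
Postfix: 6 2 - 6 +


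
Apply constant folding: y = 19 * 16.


19 * 16 = 304 at compile time
Optimized: y = 304


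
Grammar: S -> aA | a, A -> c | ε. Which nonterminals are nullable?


A nonterminal is nullable iff some alternative derives ε (directly, or every symbol in it is nullable)
Nullable: {A}


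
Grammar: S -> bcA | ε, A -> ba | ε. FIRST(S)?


Per alternative of S: FIRST(bcA) = {b}; FIRST(ε) = {ε}
FIRST(S) = {b, ε}


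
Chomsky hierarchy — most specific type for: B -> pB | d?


Right-linear: every RHS is a terminal or a terminal followed by one nonterminal
Classification: Type 3 (Regular)


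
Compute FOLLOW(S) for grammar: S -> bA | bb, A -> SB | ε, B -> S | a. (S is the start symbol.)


$ ∈ FOLLOW(S). For each A -> αBβ: add FIRST(β)\{ε} to FOLLOW(B); if β nullable, add FOLLOW(A).
FOLLOW(S) = {$, a, b}


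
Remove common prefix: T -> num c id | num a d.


Common prefix: 'num'
Factored: T -> num T', T' -> c id | a d


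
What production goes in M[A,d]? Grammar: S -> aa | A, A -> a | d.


For [A, d]: 'd' ∈ FIRST(d)
Entry: A -> d


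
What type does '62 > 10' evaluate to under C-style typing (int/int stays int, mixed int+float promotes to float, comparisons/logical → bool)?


Operand types: int > int
Rule: comparison yields bool
Result type: bool


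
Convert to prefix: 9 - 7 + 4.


left-to-right (same/higher precedence on left): tree is (+ (- 9 7) 4)
Prefix: + - 9 7 4


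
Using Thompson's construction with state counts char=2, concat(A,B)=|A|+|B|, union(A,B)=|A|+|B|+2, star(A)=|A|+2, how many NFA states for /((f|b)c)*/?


Syntax tree has 3 char leaf(s), 1 union(s), 1 star(s)
chars contribute 3×2 = 6; each union adds +2; each star adds +2
Total: 6 + 2 + 2 = 10 states


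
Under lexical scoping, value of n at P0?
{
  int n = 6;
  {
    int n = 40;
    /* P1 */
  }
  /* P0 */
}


n declared in the same block as P0
n = 6


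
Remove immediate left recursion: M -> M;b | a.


Left-recursive alternatives: M;b; non-recursive: a
Introduce M': M -> aM', M' -> ;bM' | ε


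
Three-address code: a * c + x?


Break into single-operator statements:
t1 = a * c
t2 = t1 + x


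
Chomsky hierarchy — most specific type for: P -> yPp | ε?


Single nonterminal LHS, but y^n p^n is not regular
Classification: Type 2 (Context-Free)
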